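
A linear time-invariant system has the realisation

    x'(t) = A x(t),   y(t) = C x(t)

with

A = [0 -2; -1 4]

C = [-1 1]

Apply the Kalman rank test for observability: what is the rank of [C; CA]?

CA = [[-1, 6]]
Observability matrix O = [C; CA] = [[-1, 1], [-1, 6]]
det(O) = (-1)·6 - 1·(-1) = -6 - (-1) = -5 ≠ 0, so rank(O) = 2.
rank(O) = 2 = n, so the pair (A, C) is completely observable.

2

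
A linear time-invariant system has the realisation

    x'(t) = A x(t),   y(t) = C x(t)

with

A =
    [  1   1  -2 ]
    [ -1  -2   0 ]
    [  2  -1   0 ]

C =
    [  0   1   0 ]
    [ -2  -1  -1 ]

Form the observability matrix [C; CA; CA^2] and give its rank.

3

CA = [[-1, -2, 0], [-3, 1, 4]]
CA^2 = [[1, 3, 2], [4, -9, 6]]
Observability matrix O = [C; CA; CA^2] = [[0, 1, 0], [-2, -1, -1], [-1, -2, 0], [-3, 1, 4], [1, 3, 2], [4, -9, 6]]
Take the 3×3 submatrix of O formed by rows 1, 2, 3: [[0, 1, 0], [-2, -1, -1], [-1, -2, 0]]. Its determinant is 0·((-1)·0 - (-1)·(-2)) - 1·((-2)·0 - (-1)·(-1)) + 0·((-2)·(-2) - (-1)·(-1)) = 0·(-2) - 1·(-1) + 0·3 = 1 ≠ 0.
So rank(O) ≥ 3; since O has 3 columns, rank(O) = 3.
rank(O) = 3 = n, so the pair (A, C) is completely observable.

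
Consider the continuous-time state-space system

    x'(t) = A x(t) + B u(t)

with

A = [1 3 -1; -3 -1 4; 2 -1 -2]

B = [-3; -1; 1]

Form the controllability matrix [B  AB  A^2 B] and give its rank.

AB = [[-7], [14], [-7]]
A^2B = [[42], [-21], [-14]]
Controllability matrix C = [B  AB  A^2B] = [[-3, -7, 42], [-1, 14, -21], [1, -7, -14]]
det(C) = (-3)·(14·(-14) - (-21)·(-7)) - (-7)·((-1)·(-14) - (-21)·1) + 42·((-1)·(-7) - 14·1) = (-3)·(-343) - (-7)·35 + 42·(-7) = 980 ≠ 0, so rank(C) = 3.
rank(C) = 3 = n, so the pair (A, B) is completely controllable.

3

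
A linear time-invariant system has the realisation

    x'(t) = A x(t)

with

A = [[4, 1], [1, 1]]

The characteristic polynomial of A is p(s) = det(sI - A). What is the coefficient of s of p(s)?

For a 2×2 matrix, det(sI - A) = s^2 - (tr A)s + det A.
tr A = 5, det A = 3.
So p(s) = s^2 - 5s + 3.
The coefficient of s is -5.

-5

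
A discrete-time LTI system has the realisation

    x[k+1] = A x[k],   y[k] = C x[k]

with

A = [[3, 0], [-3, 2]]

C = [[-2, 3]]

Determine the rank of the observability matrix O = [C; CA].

2

CA = [[-15, 6]]
Observability matrix O = [C; CA] = [[-2, 3], [-15, 6]]
det(O) = (-2)·6 - 3·(-15) = -12 - (-45) = 33 ≠ 0, so rank(O) = 2.
rank(O) = 2 = n, so the pair (A, C) is completely observable.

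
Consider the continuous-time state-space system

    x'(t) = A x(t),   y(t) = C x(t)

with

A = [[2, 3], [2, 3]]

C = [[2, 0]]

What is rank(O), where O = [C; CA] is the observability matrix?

CA = [[4, 6]]
Observability matrix O = [C; CA] = [[2, 0], [4, 6]]
det(O) = 2·6 - 0·4 = 12 - 0 = 12 ≠ 0, so rank(O) = 2.
rank(O) = 2 = n, so the pair (A, C) is completely observable.

2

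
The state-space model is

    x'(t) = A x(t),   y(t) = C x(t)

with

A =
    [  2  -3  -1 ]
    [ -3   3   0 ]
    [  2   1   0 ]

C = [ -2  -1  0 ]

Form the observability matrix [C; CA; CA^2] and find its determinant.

CA = [[-1, 3, 2]]
CA^2 = [[-7, 14, 1]]
Observability matrix O = [C; CA; CA^2] = [[-2, -1, 0], [-1, 3, 2], [-7, 14, 1]]
Expanding along the first row, det(O) = (-2)·(3·1 - 2·14) - (-1)·((-1)·1 - 2·(-7)) + 0·((-1)·14 - 3·(-7)) = (-2)·(-25) - (-1)·13 + 0·7 = 63
Since det(O) ≠ 0, rank(O) = 3 and the system is completely observable.

63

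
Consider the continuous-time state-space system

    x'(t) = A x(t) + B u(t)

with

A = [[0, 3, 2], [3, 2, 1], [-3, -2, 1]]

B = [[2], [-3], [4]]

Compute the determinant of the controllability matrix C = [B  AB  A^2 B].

-673

AB = [[-1], [4], [4]]
A^2B = [[20], [9], [-1]]
Controllability matrix C = [B  AB  A^2B] = [[2, -1, 20], [-3, 4, 9], [4, 4, -1]]
Expanding along the first row, det(C) = 2·(4·(-1) - 9·4) - (-1)·((-3)·(-1) - 9·4) + 20·((-3)·4 - 4·4) = 2·(-40) - (-1)·(-33) + 20·(-28) = -673
Since det(C) ≠ 0, rank(C) = 3 and the system is completely controllable.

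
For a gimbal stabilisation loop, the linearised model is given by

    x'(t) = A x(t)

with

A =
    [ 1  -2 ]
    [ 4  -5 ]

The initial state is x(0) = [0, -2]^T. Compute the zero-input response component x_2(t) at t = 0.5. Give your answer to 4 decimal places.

det(sI - A) = s^2 - (tr A)s + det A, with tr A = 1 + (-5) = -4 and det A = 1·(-5) - (-2)·4 = -5 - (-8) = 3.
So p(s) = det(sI - A) = s^2 + 4s + 3.
Factor s^2 + 4s + 3: two numbers with sum -4 and product 3 are -1 and -3, so s^2 + 4s + 3 = (s + 1)(s + 3).
Hence p(s) = (s + 1) (s + 3), with roots -3, -1.
The eigenvalues -3, -1 are distinct and real, so A is diagonalisable and x(t) = e^{At} x(0) = V diag(e^{λ_i t}) V^{-1} x(0), where the columns of V are the eigenvectors.
λ = -3: A - (-3)I = [[4, -2], [4, -2]]. Row 1 gives 4·v1 + (-2)·v2 = 0, so take v_1 = [1, 2]^T.
λ = -1: A - (-1)I = [[2, -2], [4, -4]]. Row 1 gives 2·v1 + (-2)·v2 = 0, so take v_2 = [-1, -1]^T.
V = [v_1 v_2] = [[1, -1], [2, -1]] has det V = 1, so V^{-1} = adj(V)/det V = [[-1, 1], [-2, 1]].
Modal coordinates z(0) = V^{-1} x(0): (-1)·0 + 1·(-2) = -2; (-2)·0 + 1·(-2) = -2; so z(0) = [-2, -2]^T.
x_2(t) = Σ_i (v_i)_2 · z_i(0) · e^{λ_i t} (row 2 of V times the modal terms).
x_2(0.5) = 2·(-2)·e^{-3·0.5} + (-1)·(-2)·e^{-1·0.5} = (-4)·0.223130 + 2·0.606531 = 0.3205.

0.3205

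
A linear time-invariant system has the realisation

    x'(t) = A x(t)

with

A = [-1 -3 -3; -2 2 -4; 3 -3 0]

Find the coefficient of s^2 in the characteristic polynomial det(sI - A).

Expand det(sI - A) for the 3×3 matrix.
p(s) = s^3 - s^2 - 11s - 48.
(Check: constant term = det(-A) = (-1)^3 det A = -48; coefficient of s^2 = -tr A = -1.)
The coefficient of s^2 is -1.

-1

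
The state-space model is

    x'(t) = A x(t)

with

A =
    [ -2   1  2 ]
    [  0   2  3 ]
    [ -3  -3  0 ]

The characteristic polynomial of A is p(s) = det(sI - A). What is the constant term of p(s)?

15

Expand det(sI - A) for the 3×3 matrix.
p(s) = s^3 + 11s + 15.
(Check: constant term = det(-A) = (-1)^3 det A = 15; coefficient of s^2 = -tr A = 0.)
The constant term is 15.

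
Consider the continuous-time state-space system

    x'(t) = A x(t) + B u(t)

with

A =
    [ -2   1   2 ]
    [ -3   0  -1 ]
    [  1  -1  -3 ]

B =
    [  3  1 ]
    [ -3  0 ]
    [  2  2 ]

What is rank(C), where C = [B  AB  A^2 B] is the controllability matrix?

AB = [[-5, 2], [-11, -5], [0, -5]]
A^2B = [[-1, -19], [15, -1], [6, 22]]
Controllability matrix C = [B  AB  A^2B] = [[3, 1, -5, 2, -1, -19], [-3, 0, -11, -5, 15, -1], [2, 2, 0, -5, 6, 22]]
Take the 3×3 submatrix of C formed by columns 1, 2, 3: [[3, 1, -5], [-3, 0, -11], [2, 2, 0]]. Its determinant is 3·(0·0 - (-11)·2) - 1·((-3)·0 - (-11)·2) + (-5)·((-3)·2 - 0·2) = 3·22 - 1·22 + (-5)·(-6) = 74 ≠ 0.
So rank(C) ≥ 3; since C has 3 rows, rank(C) = 3.
rank(C) = 3 = n, so the pair (A, B) is completely controllable.

3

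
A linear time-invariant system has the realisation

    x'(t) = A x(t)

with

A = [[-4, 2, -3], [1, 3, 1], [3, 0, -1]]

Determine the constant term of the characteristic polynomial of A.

-47

Expand det(sI - A) for the 3×3 matrix.
p(s) = s^3 + 2s^2 - 4s - 47.
(Check: constant term = det(-A) = (-1)^3 det A = -47; coefficient of s^2 = -tr A = 2.)
The constant term is -47.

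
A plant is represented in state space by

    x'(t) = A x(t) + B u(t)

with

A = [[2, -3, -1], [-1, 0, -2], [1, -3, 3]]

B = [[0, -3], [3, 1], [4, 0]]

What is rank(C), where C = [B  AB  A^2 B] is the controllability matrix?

AB = [[-13, -9], [-8, 3], [3, -6]]
A^2B = [[-5, -21], [7, 21], [20, -36]]
Controllability matrix C = [B  AB  A^2B] = [[0, -3, -13, -9, -5, -21], [3, 1, -8, 3, 7, 21], [4, 0, 3, -6, 20, -36]]
Take the 3×3 submatrix of C formed by columns 1, 2, 3: [[0, -3, -13], [3, 1, -8], [4, 0, 3]]. Its determinant is 0·(1·3 - (-8)·0) - (-3)·(3·3 - (-8)·4) + (-13)·(3·0 - 1·4) = 0·3 - (-3)·41 + (-13)·(-4) = 175 ≠ 0.
So rank(C) ≥ 3; since C has 3 rows, rank(C) = 3.
rank(C) = 3 = n, so the pair (A, B) is completely controllable.

3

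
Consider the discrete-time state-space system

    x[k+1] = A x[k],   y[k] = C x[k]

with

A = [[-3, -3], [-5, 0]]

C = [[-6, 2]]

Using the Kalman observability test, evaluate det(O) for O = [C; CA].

-124

CA = [[8, 18]]
Observability matrix O = [C; CA] = [[-6, 2], [8, 18]]
det(O) = (-6)·18 - 2·8 = -108 - 16 = -124
Since det(O) ≠ 0, rank(O) = 2 and the system is completely observable.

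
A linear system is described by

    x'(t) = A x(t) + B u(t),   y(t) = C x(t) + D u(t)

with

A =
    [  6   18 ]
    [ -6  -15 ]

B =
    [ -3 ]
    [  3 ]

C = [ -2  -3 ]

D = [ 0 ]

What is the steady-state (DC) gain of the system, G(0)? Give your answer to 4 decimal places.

G(0) = C(-A)^{-1}B + D = -C A^{-1} B + D.
det A = 18, so A^{-1} = (1/18)·adj(A) = [[-5/6, -1], [1/3, 1/3]]
A^{-1} B = [-1/2, 0]^T
C A^{-1} B = 1
G(0) = D - C A^{-1} B = 0 - (1) = -1

-1.0000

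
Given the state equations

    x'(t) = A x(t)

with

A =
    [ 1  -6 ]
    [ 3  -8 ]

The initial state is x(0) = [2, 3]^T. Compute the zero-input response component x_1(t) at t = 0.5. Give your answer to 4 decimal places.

-0.4074

det(sI - A) = s^2 - (tr A)s + det A, with tr A = 1 + (-8) = -7 and det A = 1·(-8) - (-6)·3 = -8 - (-18) = 10.
So p(s) = det(sI - A) = s^2 + 7s + 10.
Factor s^2 + 7s + 10: two numbers with sum -7 and product 10 are -2 and -5, so s^2 + 7s + 10 = (s + 2)(s + 5).
Hence p(s) = (s + 2) (s + 5), with roots -5, -2.
The eigenvalues -5, -2 are distinct and real, so A is diagonalisable and x(t) = e^{At} x(0) = V diag(e^{λ_i t}) V^{-1} x(0), where the columns of V are the eigenvectors.
λ = -5: A - (-5)I = [[6, -6], [3, -3]]. Row 1 gives 6·v1 + (-6)·v2 = 0, so take v_1 = [1, 1]^T.
λ = -2: A - (-2)I = [[3, -6], [3, -6]]. Row 1 gives 3·v1 + (-6)·v2 = 0, so take v_2 = [-2, -1]^T.
V = [v_1 v_2] = [[1, -2], [1, -1]] has det V = 1, so V^{-1} = adj(V)/det V = [[-1, 2], [-1, 1]].
Modal coordinates z(0) = V^{-1} x(0): (-1)·2 + 2·3 = 4; (-1)·2 + 1·3 = 1; so z(0) = [4, 1]^T.
x_1(t) = Σ_i (v_i)_1 · z_i(0) · e^{λ_i t} (row 1 of V times the modal terms).
x_1(0.5) = 1·4·e^{-5·0.5} + (-2)·1·e^{-2·0.5} = 4·0.082085 + (-2)·0.367879 = -0.4074.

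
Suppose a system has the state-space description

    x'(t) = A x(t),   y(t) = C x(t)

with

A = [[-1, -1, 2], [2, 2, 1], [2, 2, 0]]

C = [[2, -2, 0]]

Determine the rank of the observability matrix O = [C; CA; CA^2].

3

CA = [[-6, -6, 2]]
CA^2 = [[-2, -2, -18]]
Observability matrix O = [C; CA; CA^2] = [[2, -2, 0], [-6, -6, 2], [-2, -2, -18]]
det(O) = 2·((-6)·(-18) - 2·(-2)) - (-2)·((-6)·(-18) - 2·(-2)) + 0·((-6)·(-2) - (-6)·(-2)) = 2·112 - (-2)·112 + 0·0 = 448 ≠ 0, so rank(O) = 3.
rank(O) = 3 = n, so the pair (A, C) is completely observable.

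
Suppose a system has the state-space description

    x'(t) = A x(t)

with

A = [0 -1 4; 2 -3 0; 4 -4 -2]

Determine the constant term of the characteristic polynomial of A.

Expand det(sI - A) for the 3×3 matrix.
p(s) = s^3 + 5s^2 - 8s - 12.
(Check: constant term = det(-A) = (-1)^3 det A = -12; coefficient of s^2 = -tr A = 5.)
The constant term is -12.

-12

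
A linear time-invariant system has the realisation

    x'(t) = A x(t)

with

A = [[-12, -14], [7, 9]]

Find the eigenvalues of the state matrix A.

det(sI - A) = s^2 - (tr A)s + det A, with tr A = (-12) + 9 = -3 and det A = (-12)·9 - (-14)·7 = -108 - (-98) = -10.
So p(s) = det(sI - A) = s^2 + 3s - 10.
Factor s^2 + 3s - 10: two numbers with sum -3 and product -10 are 2 and -5, so s^2 + 3s - 10 = (s - 2)(s + 5).
Hence p(s) = (s - 2) (s + 5), with roots -5, 2.
At least one eigenvalue has non-negative real part, so the system is not asymptotically stable.

-5, 2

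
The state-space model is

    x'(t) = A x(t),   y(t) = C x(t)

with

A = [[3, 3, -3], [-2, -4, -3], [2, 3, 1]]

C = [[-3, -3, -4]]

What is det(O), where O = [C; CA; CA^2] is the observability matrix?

CA = [[-11, -9, 14]]
CA^2 = [[13, 45, 74]]
Observability matrix O = [C; CA; CA^2] = [[-3, -3, -4], [-11, -9, 14], [13, 45, 74]]
Expanding along the first row, det(O) = (-3)·((-9)·74 - 14·45) - (-3)·((-11)·74 - 14·13) + (-4)·((-11)·45 - (-9)·13) = (-3)·(-1296) - (-3)·(-996) + (-4)·(-378) = 2412
Since det(O) ≠ 0, rank(O) = 3 and the system is completely observable.

2412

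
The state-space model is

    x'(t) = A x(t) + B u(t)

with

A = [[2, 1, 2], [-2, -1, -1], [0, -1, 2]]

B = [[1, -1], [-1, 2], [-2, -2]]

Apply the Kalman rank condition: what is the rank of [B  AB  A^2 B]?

AB = [[-3, -4], [1, 2], [-3, -6]]
A^2B = [[-11, -18], [8, 12], [-7, -14]]
Controllability matrix C = [B  AB  A^2B] = [[1, -1, -3, -4, -11, -18], [-1, 2, 1, 2, 8, 12], [-2, -2, -3, -6, -7, -14]]
Take the 3×3 submatrix of C formed by columns 1, 2, 3: [[1, -1, -3], [-1, 2, 1], [-2, -2, -3]]. Its determinant is 1·(2·(-3) - 1·(-2)) - (-1)·((-1)·(-3) - 1·(-2)) + (-3)·((-1)·(-2) - 2·(-2)) = 1·(-4) - (-1)·5 + (-3)·6 = -17 ≠ 0.
So rank(C) ≥ 3; since C has 3 rows, rank(C) = 3.
rank(C) = 3 = n, so the pair (A, B) is completely controllable.

3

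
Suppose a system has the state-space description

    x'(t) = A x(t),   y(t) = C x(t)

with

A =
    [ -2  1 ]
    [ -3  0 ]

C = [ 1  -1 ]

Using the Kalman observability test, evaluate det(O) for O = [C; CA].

2

CA = [[1, 1]]
Observability matrix O = [C; CA] = [[1, -1], [1, 1]]
det(O) = 1·1 - (-1)·1 = 1 - (-1) = 2
Since det(O) ≠ 0, rank(O) = 2 and the system is completely observable.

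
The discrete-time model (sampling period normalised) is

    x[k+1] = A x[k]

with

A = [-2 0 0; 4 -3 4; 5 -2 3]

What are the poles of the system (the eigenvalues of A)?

-2, -1, 1

det(zI - A) = z^3 - (tr A)z^2 + (M11 + M22 + M33)z - det A, where Mii is the 2×2 principal minor of A obtained by deleting row i and column i.
tr A = (-2) + (-3) + 3 = -2; M11 = (-3)·3 - 4·(-2) = -9 - (-8) = -1; M22 = (-2)·3 - 0·5 = -6 - 0 = -6; M33 = (-2)·(-3) - 0·4 = 6 - 0 = 6; sum of minors = -1.
det A = (-2)·((-3)·3 - 4·(-2)) - 0·(4·3 - 4·5) + 0·(4·(-2) - (-3)·5) = (-2)·(-1) - 0·(-8) + 0·7 = 2.
So p(z) = det(zI - A) = z^3 + 2z^2 - z - 2.
Rational-root test: any integer root divides -2. Testing small divisors, z = -1 works: p(-1) = -1 + 2 + 1 + (-2) = 0, so (z + 1) is a factor.
Dividing, p(z) = (z + 1)(z^2 + z - 2).
Factor z^2 + z - 2: two numbers with sum -1 and product -2 are 1 and -2, so z^2 + z - 2 = (z - 1)(z + 2).
Hence p(z) = (z - 1) (z + 1) (z + 2), with roots -2, -1, 1.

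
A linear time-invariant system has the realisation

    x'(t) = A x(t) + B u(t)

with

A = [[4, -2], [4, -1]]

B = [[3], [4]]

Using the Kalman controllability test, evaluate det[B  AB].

8

AB = [[4], [8]]
Controllability matrix C = [B  AB] = [[3, 4], [4, 8]]
det(C) = 3·8 - 4·4 = 24 - 16 = 8
Since det(C) ≠ 0, rank(C) = 2 and the system is completely controllable.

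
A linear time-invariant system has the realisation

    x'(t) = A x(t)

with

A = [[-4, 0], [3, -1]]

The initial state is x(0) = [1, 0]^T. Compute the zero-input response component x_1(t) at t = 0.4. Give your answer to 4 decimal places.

det(sI - A) = s^2 - (tr A)s + det A, with tr A = (-4) + (-1) = -5 and det A = (-4)·(-1) - 0·3 = 4 - 0 = 4.
So p(s) = det(sI - A) = s^2 + 5s + 4.
Factor s^2 + 5s + 4: two numbers with sum -5 and product 4 are -1 and -4, so s^2 + 5s + 4 = (s + 1)(s + 4).
Hence p(s) = (s + 1) (s + 4), with roots -4, -1.
The eigenvalues -4, -1 are distinct and real, so A is diagonalisable and x(t) = e^{At} x(0) = V diag(e^{λ_i t}) V^{-1} x(0), where the columns of V are the eigenvectors.
λ = -4: A - (-4)I = [[0, 0], [3, 3]]. Row 2 gives 3·v1 + 3·v2 = 0, so take v_1 = [1, -1]^T.
λ = -1: A - (-1)I = [[-3, 0], [3, 0]]. Row 1 gives (-3)·v1 + 0·v2 = 0, so take v_2 = [0, -1]^T.
V = [v_1 v_2] = [[1, 0], [-1, -1]] has det V = -1, so V^{-1} = adj(V)/det V = [[1, 0], [-1, -1]].
Modal coordinates z(0) = V^{-1} x(0): 1·1 + 0·0 = 1; (-1)·1 + (-1)·0 = -1; so z(0) = [1, -1]^T.
x_1(t) = Σ_i (v_i)_1 · z_i(0) · e^{λ_i t} (row 1 of V times the modal terms).
x_1(0.4) = 1·1·e^{-4·0.4} + 0·(-1)·e^{-1·0.4} = 1·0.201897 + 0·0.670320 = 0.2019.

0.2019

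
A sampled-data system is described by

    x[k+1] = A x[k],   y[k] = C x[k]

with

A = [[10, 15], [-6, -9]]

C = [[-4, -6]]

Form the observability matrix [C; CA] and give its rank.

CA = [[-4, -6]]
Observability matrix O = [C; CA] = [[-4, -6], [-4, -6]]
Every row of O is a scalar multiple of row 1 = [-4, -6] (multipliers 1, 1), so the rows span a one-dimensional space.
O ≠ 0, hence rank(O) = 1.
rank(O) = 1 < n = 2, so the pair (A, C) is not completely observable.

1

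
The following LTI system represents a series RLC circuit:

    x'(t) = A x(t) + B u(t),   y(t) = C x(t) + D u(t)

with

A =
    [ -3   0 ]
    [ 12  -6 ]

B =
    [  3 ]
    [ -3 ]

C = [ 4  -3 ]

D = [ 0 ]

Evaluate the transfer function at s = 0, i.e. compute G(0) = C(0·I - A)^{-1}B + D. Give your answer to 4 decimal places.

G(0) = C(-A)^{-1}B + D = -C A^{-1} B + D.
det A = 18, so A^{-1} = (1/18)·adj(A) = [[-1/3, 0], [-2/3, -1/6]]
A^{-1} B = [-1, -3/2]^T
C A^{-1} B = 1/2
G(0) = D - C A^{-1} B = 0 - (1/2) = -1/2 ≈ -0.5000

-0.5000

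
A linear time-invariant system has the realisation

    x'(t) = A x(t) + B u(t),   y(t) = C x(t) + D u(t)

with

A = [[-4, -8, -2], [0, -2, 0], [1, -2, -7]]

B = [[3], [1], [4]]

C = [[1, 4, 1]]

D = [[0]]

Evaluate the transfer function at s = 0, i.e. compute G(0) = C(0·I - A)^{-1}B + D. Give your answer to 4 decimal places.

1.9333

G(0) = C(-A)^{-1}B + D = -C A^{-1} B + D.
det A = -60, so A^{-1} = (1/-60)·adj(A) = [[-7/30, 13/15, 1/15], [0, -1/2, 0], [-1/30, 4/15, -2/15]]
A^{-1} B = [13/30, -1/2, -11/30]^T
C A^{-1} B = -29/15
G(0) = D - C A^{-1} B = 0 - (-29/15) = 29/15 ≈ 1.9333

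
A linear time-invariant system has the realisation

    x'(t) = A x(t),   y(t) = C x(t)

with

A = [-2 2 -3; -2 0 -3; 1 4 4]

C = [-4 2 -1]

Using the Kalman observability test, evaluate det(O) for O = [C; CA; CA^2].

1380

CA = [[3, -12, 2]]
CA^2 = [[20, 14, 35]]
Observability matrix O = [C; CA; CA^2] = [[-4, 2, -1], [3, -12, 2], [20, 14, 35]]
Expanding along the first row, det(O) = (-4)·((-12)·35 - 2·14) - 2·(3·35 - 2·20) + (-1)·(3·14 - (-12)·20) = (-4)·(-448) - 2·65 + (-1)·282 = 1380
Since det(O) ≠ 0, rank(O) = 3 and the system is completely observable.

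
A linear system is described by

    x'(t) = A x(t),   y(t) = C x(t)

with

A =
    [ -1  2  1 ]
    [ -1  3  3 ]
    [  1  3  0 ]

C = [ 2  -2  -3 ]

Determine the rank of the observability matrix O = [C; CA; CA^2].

3

CA = [[-3, -11, -4]]
CA^2 = [[10, -51, -36]]
Observability matrix O = [C; CA; CA^2] = [[2, -2, -3], [-3, -11, -4], [10, -51, -36]]
det(O) = 2·((-11)·(-36) - (-4)·(-51)) - (-2)·((-3)·(-36) - (-4)·10) + (-3)·((-3)·(-51) - (-11)·10) = 2·192 - (-2)·148 + (-3)·263 = -109 ≠ 0, so rank(O) = 3.
rank(O) = 3 = n, so the pair (A, C) is completely observable.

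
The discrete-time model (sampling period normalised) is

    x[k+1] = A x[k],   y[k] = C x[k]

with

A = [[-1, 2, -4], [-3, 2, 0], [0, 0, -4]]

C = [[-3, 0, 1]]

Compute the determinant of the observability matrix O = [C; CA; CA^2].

CA = [[3, -6, 8]]
CA^2 = [[15, -6, -44]]
Observability matrix O = [C; CA; CA^2] = [[-3, 0, 1], [3, -6, 8], [15, -6, -44]]
Expanding along the first row, det(O) = (-3)·((-6)·(-44) - 8·(-6)) - 0·(3·(-44) - 8·15) + 1·(3·(-6) - (-6)·15) = (-3)·312 - 0·(-252) + 1·72 = -864
Since det(O) ≠ 0, rank(O) = 3 and the system is completely observable.

-864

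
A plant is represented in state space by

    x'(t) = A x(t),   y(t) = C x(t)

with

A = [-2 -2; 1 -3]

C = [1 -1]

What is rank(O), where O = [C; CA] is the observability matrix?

CA = [[-3, 1]]
Observability matrix O = [C; CA] = [[1, -1], [-3, 1]]
det(O) = 1·1 - (-1)·(-3) = 1 - 3 = -2 ≠ 0, so rank(O) = 2.
rank(O) = 2 = n, so the pair (A, C) is completely observable.

2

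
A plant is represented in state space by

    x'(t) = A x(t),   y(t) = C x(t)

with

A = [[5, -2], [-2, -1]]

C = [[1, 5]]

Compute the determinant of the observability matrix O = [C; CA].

18

CA = [[-5, -7]]
Observability matrix O = [C; CA] = [[1, 5], [-5, -7]]
det(O) = 1·(-7) - 5·(-5) = -7 - (-25) = 18
Since det(O) ≠ 0, rank(O) = 2 and the system is completely observable.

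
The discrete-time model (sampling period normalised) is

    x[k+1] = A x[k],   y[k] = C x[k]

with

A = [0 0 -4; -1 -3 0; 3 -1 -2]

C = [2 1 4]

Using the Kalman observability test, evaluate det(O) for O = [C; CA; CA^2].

CA = [[11, -7, -16]]
CA^2 = [[-41, 37, -12]]
Observability matrix O = [C; CA; CA^2] = [[2, 1, 4], [11, -7, -16], [-41, 37, -12]]
Expanding along the first row, det(O) = 2·((-7)·(-12) - (-16)·37) - 1·(11·(-12) - (-16)·(-41)) + 4·(11·37 - (-7)·(-41)) = 2·676 - 1·(-788) + 4·120 = 2620
Since det(O) ≠ 0, rank(O) = 3 and the system is completely observable.

2620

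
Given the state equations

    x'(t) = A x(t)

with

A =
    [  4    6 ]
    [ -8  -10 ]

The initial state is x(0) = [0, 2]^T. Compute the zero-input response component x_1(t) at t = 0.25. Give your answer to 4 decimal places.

1.4319

det(sI - A) = s^2 - (tr A)s + det A, with tr A = 4 + (-10) = -6 and det A = 4·(-10) - 6·(-8) = -40 - (-48) = 8.
So p(s) = det(sI - A) = s^2 + 6s + 8.
Factor s^2 + 6s + 8: two numbers with sum -6 and product 8 are -2 and -4, so s^2 + 6s + 8 = (s + 2)(s + 4).
Hence p(s) = (s + 2) (s + 4), with roots -4, -2.
The eigenvalues -4, -2 are distinct and real, so A is diagonalisable and x(t) = e^{At} x(0) = V diag(e^{λ_i t}) V^{-1} x(0), where the columns of V are the eigenvectors.
λ = -4: A - (-4)I = [[8, 6], [-8, -6]]. Row 1 gives 8·v1 + 6·v2 = 0, so take v_1 = [3, -4]^T.
λ = -2: A - (-2)I = [[6, 6], [-8, -8]]. Row 1 gives 6·v1 + 6·v2 = 0, so take v_2 = [-1, 1]^T.
V = [v_1 v_2] = [[3, -1], [-4, 1]] has det V = -1, so V^{-1} = adj(V)/det V = [[-1, -1], [-4, -3]].
Modal coordinates z(0) = V^{-1} x(0): (-1)·0 + (-1)·2 = -2; (-4)·0 + (-3)·2 = -6; so z(0) = [-2, -6]^T.
x_1(t) = Σ_i (v_i)_1 · z_i(0) · e^{λ_i t} (row 1 of V times the modal terms).
x_1(0.25) = 3·(-2)·e^{-4·0.25} + (-1)·(-6)·e^{-2·0.25} = (-6)·0.367879 + 6·0.606531 = 1.4319.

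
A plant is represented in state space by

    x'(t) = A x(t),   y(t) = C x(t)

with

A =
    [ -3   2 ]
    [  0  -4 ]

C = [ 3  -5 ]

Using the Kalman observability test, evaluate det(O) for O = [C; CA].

33

CA = [[-9, 26]]
Observability matrix O = [C; CA] = [[3, -5], [-9, 26]]
det(O) = 3·26 - (-5)·(-9) = 78 - 45 = 33
Since det(O) ≠ 0, rank(O) = 2 and the system is completely observable.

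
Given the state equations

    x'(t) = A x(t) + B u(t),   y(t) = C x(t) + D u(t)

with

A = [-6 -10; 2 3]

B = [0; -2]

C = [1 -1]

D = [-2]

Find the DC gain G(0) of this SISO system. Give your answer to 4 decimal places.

G(0) = C(-A)^{-1}B + D = -C A^{-1} B + D.
det A = 2, so A^{-1} = (1/2)·adj(A) = [[3/2, 5], [-1, -3]]
A^{-1} B = [-10, 6]^T
C A^{-1} B = -16
G(0) = D - C A^{-1} B = -2 - (-16) = 14

14.0000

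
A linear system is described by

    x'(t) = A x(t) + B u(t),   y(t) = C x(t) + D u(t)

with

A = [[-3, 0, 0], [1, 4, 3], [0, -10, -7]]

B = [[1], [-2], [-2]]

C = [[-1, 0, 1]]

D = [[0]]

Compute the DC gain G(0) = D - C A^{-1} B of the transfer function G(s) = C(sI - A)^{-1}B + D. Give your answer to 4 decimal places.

G(0) = C(-A)^{-1}B + D = -C A^{-1} B + D.
det A = -6, so A^{-1} = (1/-6)·adj(A) = [[-1/3, 0, 0], [-7/6, -7/2, -3/2], [5/3, 5, 2]]
A^{-1} B = [-1/3, 53/6, -37/3]^T
C A^{-1} B = -12
G(0) = D - C A^{-1} B = 0 - (-12) = 12

12.0000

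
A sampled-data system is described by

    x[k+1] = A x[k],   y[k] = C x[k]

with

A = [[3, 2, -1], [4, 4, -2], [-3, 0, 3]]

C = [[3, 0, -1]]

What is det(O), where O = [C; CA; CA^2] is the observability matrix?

CA = [[12, 6, -6]]
CA^2 = [[78, 48, -42]]
Observability matrix O = [C; CA; CA^2] = [[3, 0, -1], [12, 6, -6], [78, 48, -42]]
Expanding along the first row, det(O) = 3·(6·(-42) - (-6)·48) - 0·(12·(-42) - (-6)·78) + (-1)·(12·48 - 6·78) = 3·36 - 0·(-36) + (-1)·108 = 0
Since det(O) = 0, rank(O) < 3 and the system is not completely observable.

0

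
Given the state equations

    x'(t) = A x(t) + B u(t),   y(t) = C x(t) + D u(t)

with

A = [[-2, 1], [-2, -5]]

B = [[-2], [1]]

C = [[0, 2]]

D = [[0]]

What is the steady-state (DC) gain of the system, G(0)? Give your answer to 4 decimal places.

G(0) = C(-A)^{-1}B + D = -C A^{-1} B + D.
det A = 12, so A^{-1} = (1/12)·adj(A) = [[-5/12, -1/12], [1/6, -1/6]]
A^{-1} B = [3/4, -1/2]^T
C A^{-1} B = -1
G(0) = D - C A^{-1} B = 0 - (-1) = 1

1.0000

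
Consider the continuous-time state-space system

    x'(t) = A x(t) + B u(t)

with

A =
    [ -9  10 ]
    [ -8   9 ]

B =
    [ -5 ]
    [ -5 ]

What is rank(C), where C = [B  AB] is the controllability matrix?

AB = [[-5], [-5]]
Controllability matrix C = [B  AB] = [[-5, -5], [-5, -5]]
Every column of C is a scalar multiple of column 1 = [-5, -5] (multipliers 1, 1), so the columns span a one-dimensional space.
C ≠ 0, hence rank(C) = 1.
rank(C) = 1 < n = 2, so the pair (A, B) is not completely controllable.

1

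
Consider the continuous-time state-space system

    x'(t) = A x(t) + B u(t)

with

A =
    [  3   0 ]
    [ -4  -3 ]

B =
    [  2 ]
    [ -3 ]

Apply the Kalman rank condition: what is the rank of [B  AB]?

2

AB = [[6], [1]]
Controllability matrix C = [B  AB] = [[2, 6], [-3, 1]]
det(C) = 2·1 - 6·(-3) = 2 - (-18) = 20 ≠ 0, so rank(C) = 2.
rank(C) = 2 = n, so the pair (A, B) is completely controllable.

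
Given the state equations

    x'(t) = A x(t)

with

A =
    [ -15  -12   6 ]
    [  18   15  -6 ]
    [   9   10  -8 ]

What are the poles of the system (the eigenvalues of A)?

-6, -5, 3

det(sI - A) = s^3 - (tr A)s^2 + (M11 + M22 + M33)s - det A, where Mii is the 2×2 principal minor of A obtained by deleting row i and column i.
tr A = (-15) + 15 + (-8) = -8; M11 = 15·(-8) - (-6)·10 = -120 - (-60) = -60; M22 = (-15)·(-8) - 6·9 = 120 - 54 = 66; M33 = (-15)·15 - (-12)·18 = -225 - (-216) = -9; sum of minors = -3.
det A = (-15)·(15·(-8) - (-6)·10) - (-12)·(18·(-8) - (-6)·9) + 6·(18·10 - 15·9) = (-15)·(-60) - (-12)·(-90) + 6·45 = 90.
So p(s) = det(sI - A) = s^3 + 8s^2 - 3s - 90.
Rational-root test: any integer root divides -90. Testing small divisors, s = 3 works: p(3) = 27 + 72 + (-9) + (-90) = 0, so (s - 3) is a factor.
Dividing, p(s) = (s - 3)(s^2 + 11s + 30).
Factor s^2 + 11s + 30: two numbers with sum -11 and product 30 are -5 and -6, so s^2 + 11s + 30 = (s + 5)(s + 6).
Hence p(s) = (s - 3) (s + 5) (s + 6), with roots -6, -5, 3.
At least one eigenvalue has non-negative real part, so the system is not asymptotically stable.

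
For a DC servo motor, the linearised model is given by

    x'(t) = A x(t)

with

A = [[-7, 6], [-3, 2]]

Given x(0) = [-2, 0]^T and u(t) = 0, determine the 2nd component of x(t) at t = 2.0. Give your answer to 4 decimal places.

0.2700

det(sI - A) = s^2 - (tr A)s + det A, with tr A = (-7) + 2 = -5 and det A = (-7)·2 - 6·(-3) = -14 - (-18) = 4.
So p(s) = det(sI - A) = s^2 + 5s + 4.
Factor s^2 + 5s + 4: two numbers with sum -5 and product 4 are -1 and -4, so s^2 + 5s + 4 = (s + 1)(s + 4).
Hence p(s) = (s + 1) (s + 4), with roots -4, -1.
The eigenvalues -4, -1 are distinct and real, so A is diagonalisable and x(t) = e^{At} x(0) = V diag(e^{λ_i t}) V^{-1} x(0), where the columns of V are the eigenvectors.
λ = -4: A - (-4)I = [[-3, 6], [-3, 6]]. Row 1 gives (-3)·v1 + 6·v2 = 0, so take v_1 = [2, 1]^T.
λ = -1: A - (-1)I = [[-6, 6], [-3, 3]]. Row 1 gives (-6)·v1 + 6·v2 = 0, so take v_2 = [-1, -1]^T.
V = [v_1 v_2] = [[2, -1], [1, -1]] has det V = -1, so V^{-1} = adj(V)/det V = [[1, -1], [1, -2]].
Modal coordinates z(0) = V^{-1} x(0): 1·(-2) + (-1)·0 = -2; 1·(-2) + (-2)·0 = -2; so z(0) = [-2, -2]^T.
x_2(t) = Σ_i (v_i)_2 · z_i(0) · e^{λ_i t} (row 2 of V times the modal terms).
x_2(2.0) = 1·(-2)·e^{-4·2.0} + (-1)·(-2)·e^{-1·2.0} = (-2)·0.000335 + 2·0.135335 = 0.2700.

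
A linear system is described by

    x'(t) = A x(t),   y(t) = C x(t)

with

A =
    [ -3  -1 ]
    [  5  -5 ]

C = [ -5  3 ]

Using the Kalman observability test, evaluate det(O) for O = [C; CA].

CA = [[30, -10]]
Observability matrix O = [C; CA] = [[-5, 3], [30, -10]]
det(O) = (-5)·(-10) - 3·30 = 50 - 90 = -40
Since det(O) ≠ 0, rank(O) = 2 and the system is completely observable.

-40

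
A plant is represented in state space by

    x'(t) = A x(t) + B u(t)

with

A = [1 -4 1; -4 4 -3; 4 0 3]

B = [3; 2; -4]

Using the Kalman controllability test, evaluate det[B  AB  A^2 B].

AB = [[-9], [8], [0]]
A^2B = [[-41], [68], [-36]]
Controllability matrix C = [B  AB  A^2B] = [[3, -9, -41], [2, 8, 68], [-4, 0, -36]]
Expanding along the first row, det(C) = 3·(8·(-36) - 68·0) - (-9)·(2·(-36) - 68·(-4)) + (-41)·(2·0 - 8·(-4)) = 3·(-288) - (-9)·200 + (-41)·32 = -376
Since det(C) ≠ 0, rank(C) = 3 and the system is completely controllable.

-376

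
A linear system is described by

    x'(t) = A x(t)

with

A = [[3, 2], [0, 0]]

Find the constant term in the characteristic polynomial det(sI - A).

0

For a 2×2 matrix, det(sI - A) = s^2 - (tr A)s + det A.
tr A = 3, det A = 0.
So p(s) = s^2 - 3s.
The constant term is 0.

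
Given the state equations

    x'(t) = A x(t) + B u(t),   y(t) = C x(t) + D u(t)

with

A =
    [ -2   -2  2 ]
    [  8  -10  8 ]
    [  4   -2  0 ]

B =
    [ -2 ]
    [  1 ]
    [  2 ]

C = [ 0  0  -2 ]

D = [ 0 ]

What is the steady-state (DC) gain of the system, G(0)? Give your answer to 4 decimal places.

-0.5000

G(0) = C(-A)^{-1}B + D = -C A^{-1} B + D.
det A = -48, so A^{-1} = (1/-48)·adj(A) = [[-1/3, 1/12, -1/12], [-2/3, 1/6, -2/3], [-1/2, 1/4, -3/4]]
A^{-1} B = [7/12, 1/6, -1/4]^T
C A^{-1} B = 1/2
G(0) = D - C A^{-1} B = 0 - (1/2) = -1/2 ≈ -0.5000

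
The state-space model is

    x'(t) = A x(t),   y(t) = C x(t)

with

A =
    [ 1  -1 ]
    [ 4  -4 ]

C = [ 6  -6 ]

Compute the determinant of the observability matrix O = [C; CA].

CA = [[-18, 18]]
Observability matrix O = [C; CA] = [[6, -6], [-18, 18]]
det(O) = 6·18 - (-6)·(-18) = 108 - 108 = 0
Since det(O) = 0, rank(O) < 2 and the system is not completely observable.

0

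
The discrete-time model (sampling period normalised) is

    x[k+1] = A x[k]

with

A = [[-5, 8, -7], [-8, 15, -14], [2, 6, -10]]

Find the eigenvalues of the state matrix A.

-3, -1, 4

det(zI - A) = z^3 - (tr A)z^2 + (M11 + M22 + M33)z - det A, where Mii is the 2×2 principal minor of A obtained by deleting row i and column i.
tr A = (-5) + 15 + (-10) = 0; M11 = 15·(-10) - (-14)·6 = -150 - (-84) = -66; M22 = (-5)·(-10) - (-7)·2 = 50 - (-14) = 64; M33 = (-5)·15 - 8·(-8) = -75 - (-64) = -11; sum of minors = -13.
det A = (-5)·(15·(-10) - (-14)·6) - 8·((-8)·(-10) - (-14)·2) + (-7)·((-8)·6 - 15·2) = (-5)·(-66) - 8·108 + (-7)·(-78) = 12.
So p(z) = det(zI - A) = z^3 - 13z - 12.
Rational-root test: any integer root divides -12. Testing small divisors, z = -1 works: p(-1) = -1 + 0 + 13 + (-12) = 0, so (z + 1) is a factor.
Dividing, p(z) = (z + 1)(z^2 - z - 12).
Factor z^2 - z - 12: two numbers with sum 1 and product -12 are 4 and -3, so z^2 - z - 12 = (z - 4)(z + 3).
Hence p(z) = (z - 4) (z + 1) (z + 3), with roots -3, -1, 4.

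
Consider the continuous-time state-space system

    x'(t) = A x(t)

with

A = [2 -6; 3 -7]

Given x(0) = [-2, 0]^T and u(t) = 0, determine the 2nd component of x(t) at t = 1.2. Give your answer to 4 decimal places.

det(sI - A) = s^2 - (tr A)s + det A, with tr A = 2 + (-7) = -5 and det A = 2·(-7) - (-6)·3 = -14 - (-18) = 4.
So p(s) = det(sI - A) = s^2 + 5s + 4.
Factor s^2 + 5s + 4: two numbers with sum -5 and product 4 are -1 and -4, so s^2 + 5s + 4 = (s + 1)(s + 4).
Hence p(s) = (s + 1) (s + 4), with roots -4, -1.
The eigenvalues -4, -1 are distinct and real, so A is diagonalisable and x(t) = e^{At} x(0) = V diag(e^{λ_i t}) V^{-1} x(0), where the columns of V are the eigenvectors.
λ = -4: A - (-4)I = [[6, -6], [3, -3]]. Row 1 gives 6·v1 + (-6)·v2 = 0, so take v_1 = [1, 1]^T.
λ = -1: A - (-1)I = [[3, -6], [3, -6]]. Row 1 gives 3·v1 + (-6)·v2 = 0, so take v_2 = [2, 1]^T.
V = [v_1 v_2] = [[1, 2], [1, 1]] has det V = -1, so V^{-1} = adj(V)/det V = [[-1, 2], [1, -1]].
Modal coordinates z(0) = V^{-1} x(0): (-1)·(-2) + 2·0 = 2; 1·(-2) + (-1)·0 = -2; so z(0) = [2, -2]^T.
x_2(t) = Σ_i (v_i)_2 · z_i(0) · e^{λ_i t} (row 2 of V times the modal terms).
x_2(1.2) = 1·2·e^{-4·1.2} + 1·(-2)·e^{-1·1.2} = 2·0.008230 + (-2)·0.301194 = -0.5859.

-0.5859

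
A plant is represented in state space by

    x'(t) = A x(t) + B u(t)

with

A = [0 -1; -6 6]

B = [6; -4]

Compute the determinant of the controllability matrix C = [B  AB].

-344

AB = [[4], [-60]]
Controllability matrix C = [B  AB] = [[6, 4], [-4, -60]]
det(C) = 6·(-60) - 4·(-4) = -360 - (-16) = -344
Since det(C) ≠ 0, rank(C) = 2 and the system is completely controllable.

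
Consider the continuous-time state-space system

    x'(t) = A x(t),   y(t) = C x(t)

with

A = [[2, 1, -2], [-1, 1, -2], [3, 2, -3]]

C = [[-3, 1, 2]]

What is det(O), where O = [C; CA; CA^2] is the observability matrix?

64

CA = [[-1, 2, -2]]
CA^2 = [[-10, -3, 4]]
Observability matrix O = [C; CA; CA^2] = [[-3, 1, 2], [-1, 2, -2], [-10, -3, 4]]
Expanding along the first row, det(O) = (-3)·(2·4 - (-2)·(-3)) - 1·((-1)·4 - (-2)·(-10)) + 2·((-1)·(-3) - 2·(-10)) = (-3)·2 - 1·(-24) + 2·23 = 64
Since det(O) ≠ 0, rank(O) = 3 and the system is completely observable.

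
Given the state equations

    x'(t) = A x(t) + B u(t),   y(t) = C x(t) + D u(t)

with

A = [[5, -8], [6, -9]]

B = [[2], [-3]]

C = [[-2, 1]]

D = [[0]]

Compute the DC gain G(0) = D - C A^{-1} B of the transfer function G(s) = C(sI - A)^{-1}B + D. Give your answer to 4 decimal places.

-19.0000

G(0) = C(-A)^{-1}B + D = -C A^{-1} B + D.
det A = 3, so A^{-1} = (1/3)·adj(A) = [[-3, 8/3], [-2, 5/3]]
A^{-1} B = [-14, -9]^T
C A^{-1} B = 19
G(0) = D - C A^{-1} B = 0 - (19) = -19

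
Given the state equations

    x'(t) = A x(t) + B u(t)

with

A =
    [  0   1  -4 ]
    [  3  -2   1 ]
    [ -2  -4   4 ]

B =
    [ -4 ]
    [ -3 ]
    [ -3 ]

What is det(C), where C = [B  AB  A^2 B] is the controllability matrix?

5506

AB = [[9], [-9], [8]]
A^2B = [[-41], [53], [50]]
Controllability matrix C = [B  AB  A^2B] = [[-4, 9, -41], [-3, -9, 53], [-3, 8, 50]]
Expanding along the first row, det(C) = (-4)·((-9)·50 - 53·8) - 9·((-3)·50 - 53·(-3)) + (-41)·((-3)·8 - (-9)·(-3)) = (-4)·(-874) - 9·9 + (-41)·(-51) = 5506
Since det(C) ≠ 0, rank(C) = 3 and the system is completely controllable.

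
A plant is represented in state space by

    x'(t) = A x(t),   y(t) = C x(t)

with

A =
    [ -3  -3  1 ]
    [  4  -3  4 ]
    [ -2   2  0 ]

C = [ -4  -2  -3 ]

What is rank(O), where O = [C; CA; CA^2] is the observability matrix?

3

CA = [[10, 12, -12]]
CA^2 = [[42, -90, 58]]
Observability matrix O = [C; CA; CA^2] = [[-4, -2, -3], [10, 12, -12], [42, -90, 58]]
det(O) = (-4)·(12·58 - (-12)·(-90)) - (-2)·(10·58 - (-12)·42) + (-3)·(10·(-90) - 12·42) = (-4)·(-384) - (-2)·1084 + (-3)·(-1404) = 7916 ≠ 0, so rank(O) = 3.
rank(O) = 3 = n, so the pair (A, C) is completely observable.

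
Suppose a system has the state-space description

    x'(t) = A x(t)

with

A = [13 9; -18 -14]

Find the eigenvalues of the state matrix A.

det(sI - A) = s^2 - (tr A)s + det A, with tr A = 13 + (-14) = -1 and det A = 13·(-14) - 9·(-18) = -182 - (-162) = -20.
So p(s) = det(sI - A) = s^2 + s - 20.
Factor s^2 + s - 20: two numbers with sum -1 and product -20 are 4 and -5, so s^2 + s - 20 = (s - 4)(s + 5).
Hence p(s) = (s - 4) (s + 5), with roots -5, 4.
At least one eigenvalue has non-negative real part, so the system is not asymptotically stable.

-5, 4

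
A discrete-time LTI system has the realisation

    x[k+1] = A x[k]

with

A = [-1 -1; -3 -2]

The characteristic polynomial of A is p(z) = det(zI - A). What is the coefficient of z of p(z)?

For a 2×2 matrix, det(zI - A) = z^2 - (tr A)z + det A.
tr A = -3, det A = -1.
So p(z) = z^2 + 3z - 1.
The coefficient of z is 3.

3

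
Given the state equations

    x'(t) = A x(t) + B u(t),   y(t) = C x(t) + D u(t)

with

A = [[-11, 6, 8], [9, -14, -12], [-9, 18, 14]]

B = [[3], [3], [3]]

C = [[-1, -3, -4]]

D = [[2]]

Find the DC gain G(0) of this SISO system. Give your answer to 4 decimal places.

G(0) = C(-A)^{-1}B + D = -C A^{-1} B + D.
det A = -40, so A^{-1} = (1/-40)·adj(A) = [[-1/2, -3/2, -1], [9/20, 41/20, 3/2], [-9/10, -18/5, -5/2]]
A^{-1} B = [-9, 12, -21]^T
C A^{-1} B = 57
G(0) = D - C A^{-1} B = 2 - (57) = -55

-55.0000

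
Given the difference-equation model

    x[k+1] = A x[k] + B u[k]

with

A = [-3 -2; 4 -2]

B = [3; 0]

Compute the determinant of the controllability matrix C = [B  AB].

AB = [[-9], [12]]
Controllability matrix C = [B  AB] = [[3, -9], [0, 12]]
det(C) = 3·12 - (-9)·0 = 36 - 0 = 36
Since det(C) ≠ 0, rank(C) = 2 and the system is completely controllable.

36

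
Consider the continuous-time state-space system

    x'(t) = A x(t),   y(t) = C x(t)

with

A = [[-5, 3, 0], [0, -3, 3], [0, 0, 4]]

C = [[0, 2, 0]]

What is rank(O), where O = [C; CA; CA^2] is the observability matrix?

2

CA = [[0, -6, 6]]
CA^2 = [[0, 18, 6]]
Observability matrix O = [C; CA; CA^2] = [[0, 2, 0], [0, -6, 6], [0, 18, 6]]
Column 1 of O is identically zero, so rank(O) ≤ 2.
The 2×2 minor from rows 1, 2, columns 2, 3 is 2·6 - 0·(-6) = 12 - 0 = 12 ≠ 0, so rank(O) = 2.
rank(O) = 2 < n = 3, so the pair (A, C) is not completely observable.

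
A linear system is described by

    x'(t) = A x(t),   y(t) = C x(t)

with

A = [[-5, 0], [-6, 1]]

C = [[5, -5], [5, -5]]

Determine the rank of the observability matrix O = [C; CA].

CA = [[5, -5], [5, -5]]
Observability matrix O = [C; CA] = [[5, -5], [5, -5], [5, -5], [5, -5]]
Every row of O is a scalar multiple of row 1 = [5, -5] (multipliers 1, 1, 1, 1), so the rows span a one-dimensional space.
O ≠ 0, hence rank(O) = 1.
rank(O) = 1 < n = 2, so the pair (A, C) is not completely observable.

1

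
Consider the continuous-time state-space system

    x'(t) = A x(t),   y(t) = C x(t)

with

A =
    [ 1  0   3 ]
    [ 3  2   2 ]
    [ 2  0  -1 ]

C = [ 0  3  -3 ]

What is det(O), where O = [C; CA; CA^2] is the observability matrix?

1539

CA = [[3, 6, 9]]
CA^2 = [[39, 12, 12]]
Observability matrix O = [C; CA; CA^2] = [[0, 3, -3], [3, 6, 9], [39, 12, 12]]
Expanding along the first row, det(O) = 0·(6·12 - 9·12) - 3·(3·12 - 9·39) + (-3)·(3·12 - 6·39) = 0·(-36) - 3·(-315) + (-3)·(-198) = 1539
Since det(O) ≠ 0, rank(O) = 3 and the system is completely observable.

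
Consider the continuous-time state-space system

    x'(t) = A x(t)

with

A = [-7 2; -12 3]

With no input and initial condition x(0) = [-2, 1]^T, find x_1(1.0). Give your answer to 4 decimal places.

1.4909

det(sI - A) = s^2 - (tr A)s + det A, with tr A = (-7) + 3 = -4 and det A = (-7)·3 - 2·(-12) = -21 - (-24) = 3.
So p(s) = det(sI - A) = s^2 + 4s + 3.
Factor s^2 + 4s + 3: two numbers with sum -4 and product 3 are -1 and -3, so s^2 + 4s + 3 = (s + 1)(s + 3).
Hence p(s) = (s + 1) (s + 3), with roots -3, -1.
The eigenvalues -3, -1 are distinct and real, so A is diagonalisable and x(t) = e^{At} x(0) = V diag(e^{λ_i t}) V^{-1} x(0), where the columns of V are the eigenvectors.
λ = -3: A - (-3)I = [[-4, 2], [-12, 6]]. Row 1 gives (-4)·v1 + 2·v2 = 0, so take v_1 = [1, 2]^T.
λ = -1: A - (-1)I = [[-6, 2], [-12, 4]]. Row 1 gives (-6)·v1 + 2·v2 = 0, so take v_2 = [1, 3]^T.
V = [v_1 v_2] = [[1, 1], [2, 3]] has det V = 1, so V^{-1} = adj(V)/det V = [[3, -1], [-2, 1]].
Modal coordinates z(0) = V^{-1} x(0): 3·(-2) + (-1)·1 = -7; (-2)·(-2) + 1·1 = 5; so z(0) = [-7, 5]^T.
x_1(t) = Σ_i (v_i)_1 · z_i(0) · e^{λ_i t} (row 1 of V times the modal terms).
x_1(1.0) = 1·(-7)·e^{-3·1.0} + 1·5·e^{-1·1.0} = (-7)·0.049787 + 5·0.367879 = 1.4909.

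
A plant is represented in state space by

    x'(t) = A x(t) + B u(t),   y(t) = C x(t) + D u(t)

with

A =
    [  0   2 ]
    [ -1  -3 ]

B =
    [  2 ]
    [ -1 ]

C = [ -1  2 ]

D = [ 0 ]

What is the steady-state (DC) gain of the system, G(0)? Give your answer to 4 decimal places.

G(0) = C(-A)^{-1}B + D = -C A^{-1} B + D.
det A = 2, so A^{-1} = (1/2)·adj(A) = [[-3/2, -1], [1/2, 0]]
A^{-1} B = [-2, 1]^T
C A^{-1} B = 4
G(0) = D - C A^{-1} B = 0 - (4) = -4

-4.0000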